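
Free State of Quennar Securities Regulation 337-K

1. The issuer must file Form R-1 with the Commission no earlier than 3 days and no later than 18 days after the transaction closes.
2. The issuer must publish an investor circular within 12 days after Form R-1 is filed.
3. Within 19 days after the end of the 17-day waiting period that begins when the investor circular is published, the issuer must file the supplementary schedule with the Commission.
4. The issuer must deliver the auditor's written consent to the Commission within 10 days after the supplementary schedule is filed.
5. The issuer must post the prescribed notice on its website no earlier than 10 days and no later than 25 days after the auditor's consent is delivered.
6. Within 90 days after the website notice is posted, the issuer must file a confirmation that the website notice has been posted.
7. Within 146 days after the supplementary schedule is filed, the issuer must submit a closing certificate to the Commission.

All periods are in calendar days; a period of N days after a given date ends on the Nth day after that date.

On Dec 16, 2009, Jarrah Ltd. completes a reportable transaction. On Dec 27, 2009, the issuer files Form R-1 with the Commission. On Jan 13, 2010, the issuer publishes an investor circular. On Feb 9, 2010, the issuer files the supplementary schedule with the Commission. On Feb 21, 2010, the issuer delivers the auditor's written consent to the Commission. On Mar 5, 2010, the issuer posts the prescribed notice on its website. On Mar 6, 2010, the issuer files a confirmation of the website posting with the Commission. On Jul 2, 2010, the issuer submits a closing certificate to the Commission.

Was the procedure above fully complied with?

No

(1) the permitted window runs from Dec 16, 2009 + 3 = Dec 19, 2009 to Dec 16, 2009 + 18 = Jan 3, 2010; done Dec 27, 2009 — within the window.
(2) due by Dec 27, 2009 + 12 days = Jan 8, 2010; done Jan 13, 2010 — 5 days late.
Later steps need not be reached.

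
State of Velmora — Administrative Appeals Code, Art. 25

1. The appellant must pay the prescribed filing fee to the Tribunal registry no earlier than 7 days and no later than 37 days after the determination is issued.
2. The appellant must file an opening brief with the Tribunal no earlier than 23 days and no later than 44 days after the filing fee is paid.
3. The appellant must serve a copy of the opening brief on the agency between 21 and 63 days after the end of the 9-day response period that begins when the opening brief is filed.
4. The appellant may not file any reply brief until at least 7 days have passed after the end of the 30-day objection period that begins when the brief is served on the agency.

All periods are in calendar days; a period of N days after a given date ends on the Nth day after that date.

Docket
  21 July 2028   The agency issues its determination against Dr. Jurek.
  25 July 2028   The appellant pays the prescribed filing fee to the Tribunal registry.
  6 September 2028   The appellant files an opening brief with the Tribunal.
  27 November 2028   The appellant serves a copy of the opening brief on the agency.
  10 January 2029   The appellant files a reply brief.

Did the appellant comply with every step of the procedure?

No

Step 1: the window is 7–37 days after 21 July 2028 (when the determination is issued), so 28 July 2028 through 27 August 2028; done 25 July 2028 — 3 days before the window opened.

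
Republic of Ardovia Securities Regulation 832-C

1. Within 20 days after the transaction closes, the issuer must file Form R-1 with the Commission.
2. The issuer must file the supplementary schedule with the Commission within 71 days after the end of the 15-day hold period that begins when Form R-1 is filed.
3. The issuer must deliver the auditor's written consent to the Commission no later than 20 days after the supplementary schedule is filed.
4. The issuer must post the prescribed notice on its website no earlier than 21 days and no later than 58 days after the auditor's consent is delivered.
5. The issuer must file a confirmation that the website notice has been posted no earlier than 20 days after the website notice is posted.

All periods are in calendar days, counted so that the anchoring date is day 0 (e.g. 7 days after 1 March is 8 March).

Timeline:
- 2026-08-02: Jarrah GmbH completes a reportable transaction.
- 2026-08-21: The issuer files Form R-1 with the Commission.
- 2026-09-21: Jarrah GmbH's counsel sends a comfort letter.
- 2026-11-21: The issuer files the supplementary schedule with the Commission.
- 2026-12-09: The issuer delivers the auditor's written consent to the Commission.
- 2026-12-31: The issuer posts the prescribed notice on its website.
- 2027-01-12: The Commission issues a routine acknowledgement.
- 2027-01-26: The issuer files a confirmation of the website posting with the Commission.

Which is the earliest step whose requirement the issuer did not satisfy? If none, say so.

Step 2

(1) due by 2026-08-02 + 20 days = 2026-08-22; completed 2026-08-21, before the deadline.
(2) due by 2026-09-05 + 71 days = 2026-11-15; 2026-11-21 misses that deadline by 6 days.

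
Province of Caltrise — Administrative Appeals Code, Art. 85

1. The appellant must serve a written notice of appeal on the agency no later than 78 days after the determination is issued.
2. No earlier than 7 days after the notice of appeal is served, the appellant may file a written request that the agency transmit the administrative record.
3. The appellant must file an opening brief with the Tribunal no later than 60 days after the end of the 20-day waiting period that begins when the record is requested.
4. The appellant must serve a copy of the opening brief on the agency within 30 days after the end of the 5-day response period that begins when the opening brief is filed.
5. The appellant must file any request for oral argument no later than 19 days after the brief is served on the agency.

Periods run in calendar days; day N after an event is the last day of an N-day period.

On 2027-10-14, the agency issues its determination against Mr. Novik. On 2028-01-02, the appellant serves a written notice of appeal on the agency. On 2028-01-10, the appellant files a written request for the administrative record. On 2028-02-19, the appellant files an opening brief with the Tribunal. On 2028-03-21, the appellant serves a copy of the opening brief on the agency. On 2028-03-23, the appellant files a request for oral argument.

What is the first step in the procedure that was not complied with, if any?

(1) due by 2027-10-14 + 78 days = 2027-12-31; 2028-01-02 misses that deadline by 2 days.
The procedure was therefore not followed at step 1.

Step 1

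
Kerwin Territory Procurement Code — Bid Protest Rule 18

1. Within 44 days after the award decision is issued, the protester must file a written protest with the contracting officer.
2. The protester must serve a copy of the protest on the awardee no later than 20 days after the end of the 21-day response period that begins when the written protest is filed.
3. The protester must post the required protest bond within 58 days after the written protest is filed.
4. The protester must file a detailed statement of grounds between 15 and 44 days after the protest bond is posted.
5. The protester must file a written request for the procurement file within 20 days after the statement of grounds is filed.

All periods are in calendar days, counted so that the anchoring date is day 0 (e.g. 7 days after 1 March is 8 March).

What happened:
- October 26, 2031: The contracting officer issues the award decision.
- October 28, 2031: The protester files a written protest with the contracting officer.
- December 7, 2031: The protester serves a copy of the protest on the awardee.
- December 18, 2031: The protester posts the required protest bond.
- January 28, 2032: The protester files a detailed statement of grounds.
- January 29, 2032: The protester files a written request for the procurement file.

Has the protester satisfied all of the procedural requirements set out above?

Step 1 — counting 44 days from October 26, 2031 (when the award decision is issued) gives a deadline of December 9, 2031; October 28, 2031 is within that limit.
Step 2 — counting 20 days from November 18, 2031 (end of the 21-day response period, which began when the written protest is filed on October 28, 2031) gives a deadline of December 8, 2031; completed December 7, 2031, before the deadline.
Step 3 — counting 58 days from October 28, 2031 (when the written protest is filed) gives a deadline of December 25, 2031; December 18, 2031 is within that limit.
Step 4 — 15 and 44 days from December 18, 2031 (when the protest bond is posted) are January 2, 2032 and January 31, 2032 respectively; January 28, 2032 falls inside that range.
Step 5 — counting 20 days from January 28, 2032 (when the statement of grounds is filed) gives a deadline of February 17, 2032; completed January 29, 2032, before the deadline.

Yes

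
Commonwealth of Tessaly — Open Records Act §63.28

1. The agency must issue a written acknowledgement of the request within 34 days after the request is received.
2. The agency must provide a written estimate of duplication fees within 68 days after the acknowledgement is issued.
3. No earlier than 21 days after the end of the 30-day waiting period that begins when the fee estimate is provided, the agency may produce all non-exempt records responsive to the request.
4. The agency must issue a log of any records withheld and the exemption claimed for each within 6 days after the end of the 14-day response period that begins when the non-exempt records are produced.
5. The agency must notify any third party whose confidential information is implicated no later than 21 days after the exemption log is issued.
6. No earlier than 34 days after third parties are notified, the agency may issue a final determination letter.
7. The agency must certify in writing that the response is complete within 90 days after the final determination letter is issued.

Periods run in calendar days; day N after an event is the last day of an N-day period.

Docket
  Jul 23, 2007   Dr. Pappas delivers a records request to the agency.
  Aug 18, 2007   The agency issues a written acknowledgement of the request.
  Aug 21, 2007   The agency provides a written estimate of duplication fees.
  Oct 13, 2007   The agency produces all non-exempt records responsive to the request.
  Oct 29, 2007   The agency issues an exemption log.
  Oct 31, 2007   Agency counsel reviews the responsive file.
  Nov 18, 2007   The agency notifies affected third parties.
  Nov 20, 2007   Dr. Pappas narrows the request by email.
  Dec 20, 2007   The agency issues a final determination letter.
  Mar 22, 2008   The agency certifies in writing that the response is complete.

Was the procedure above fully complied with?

Step 1: 34 days after Jul 23, 2007 (when the request is received) is Aug 26, 2007; completed Aug 18, 2007, before the deadline.
Step 2: 68 days after Aug 18, 2007 (when the acknowledgement is issued) is Oct 25, 2007; Aug 21, 2007 is within that limit.
Step 3: the earliest permitted date is 21 days after Sep 20, 2007 (end of the 30-day waiting period, which began when the fee estimate is provided on Aug 21, 2007), i.e. Oct 11, 2007; Oct 13, 2007 is on or after that date.
Step 4: 6 days after Oct 27, 2007 (end of the 14-day response period, which began when the non-exempt records are produced on Oct 13, 2007) is Nov 2, 2007; Oct 29, 2007 is within that limit.
Step 5: 21 days after Oct 29, 2007 (when the exemption log is issued) is Nov 19, 2007; Nov 18, 2007 is within that limit.
Step 6: the earliest permitted date is 34 days after Nov 18, 2007 (when third parties are notified), i.e. Dec 22, 2007; acted on Dec 20, 2007, 2 days prematurely.
Later steps need not be reached.

No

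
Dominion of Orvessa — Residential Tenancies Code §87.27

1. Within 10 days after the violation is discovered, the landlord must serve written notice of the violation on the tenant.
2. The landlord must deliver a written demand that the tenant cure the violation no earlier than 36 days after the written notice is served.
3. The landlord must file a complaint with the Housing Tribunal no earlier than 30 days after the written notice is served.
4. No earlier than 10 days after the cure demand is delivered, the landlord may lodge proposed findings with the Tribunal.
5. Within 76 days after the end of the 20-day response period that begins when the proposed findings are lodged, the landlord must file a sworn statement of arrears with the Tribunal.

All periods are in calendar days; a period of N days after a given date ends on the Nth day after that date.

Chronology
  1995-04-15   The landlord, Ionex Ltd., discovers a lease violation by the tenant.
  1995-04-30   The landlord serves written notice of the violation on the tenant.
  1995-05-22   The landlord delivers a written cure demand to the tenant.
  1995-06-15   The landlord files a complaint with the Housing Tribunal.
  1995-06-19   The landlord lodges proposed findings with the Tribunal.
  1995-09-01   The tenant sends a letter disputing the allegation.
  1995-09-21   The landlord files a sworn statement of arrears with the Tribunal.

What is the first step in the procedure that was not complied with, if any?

Step 1: 10 days after 1995-04-15 (when the violation is discovered) is 1995-04-25; 1995-04-30 misses that deadline by 5 days.
That is the first point of non-compliance.

Step 1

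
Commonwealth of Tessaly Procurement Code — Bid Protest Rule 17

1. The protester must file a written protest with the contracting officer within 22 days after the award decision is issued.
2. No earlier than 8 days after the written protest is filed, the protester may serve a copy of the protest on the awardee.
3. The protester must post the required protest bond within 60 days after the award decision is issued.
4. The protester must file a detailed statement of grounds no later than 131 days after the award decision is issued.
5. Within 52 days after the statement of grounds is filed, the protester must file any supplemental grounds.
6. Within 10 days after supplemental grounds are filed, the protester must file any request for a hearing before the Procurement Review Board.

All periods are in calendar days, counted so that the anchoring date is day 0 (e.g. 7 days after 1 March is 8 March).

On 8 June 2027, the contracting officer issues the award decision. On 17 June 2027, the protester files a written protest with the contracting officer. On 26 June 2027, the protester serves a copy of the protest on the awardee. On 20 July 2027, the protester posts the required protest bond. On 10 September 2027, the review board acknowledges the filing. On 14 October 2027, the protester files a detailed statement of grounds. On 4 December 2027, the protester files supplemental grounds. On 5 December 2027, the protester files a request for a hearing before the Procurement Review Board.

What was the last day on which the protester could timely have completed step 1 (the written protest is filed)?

30 June 2027

Step 1 runs from 8 June 2027, when the award decision is issued. 22 days after 8 June 2027 is 30 June 2027.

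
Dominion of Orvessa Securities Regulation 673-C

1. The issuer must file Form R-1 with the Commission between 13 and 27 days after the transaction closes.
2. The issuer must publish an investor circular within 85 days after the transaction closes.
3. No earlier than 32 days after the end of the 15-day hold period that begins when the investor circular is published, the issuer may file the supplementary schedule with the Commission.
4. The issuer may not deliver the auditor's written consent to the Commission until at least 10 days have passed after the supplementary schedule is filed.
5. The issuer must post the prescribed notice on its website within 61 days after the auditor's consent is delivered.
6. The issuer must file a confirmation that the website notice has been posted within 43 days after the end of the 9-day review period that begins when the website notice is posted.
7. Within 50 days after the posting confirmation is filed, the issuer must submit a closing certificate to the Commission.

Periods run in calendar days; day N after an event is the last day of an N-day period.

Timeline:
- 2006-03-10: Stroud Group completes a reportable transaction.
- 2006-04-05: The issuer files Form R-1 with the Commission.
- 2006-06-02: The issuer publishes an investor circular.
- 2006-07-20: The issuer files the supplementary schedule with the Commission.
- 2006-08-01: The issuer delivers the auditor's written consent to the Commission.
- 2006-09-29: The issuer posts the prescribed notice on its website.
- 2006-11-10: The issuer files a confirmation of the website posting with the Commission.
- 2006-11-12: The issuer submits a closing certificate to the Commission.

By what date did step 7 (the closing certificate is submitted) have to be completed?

2006-12-30

Step 7 runs from 2006-11-10, when the posting confirmation is filed. 50 days after 2006-11-10 is 2006-12-30.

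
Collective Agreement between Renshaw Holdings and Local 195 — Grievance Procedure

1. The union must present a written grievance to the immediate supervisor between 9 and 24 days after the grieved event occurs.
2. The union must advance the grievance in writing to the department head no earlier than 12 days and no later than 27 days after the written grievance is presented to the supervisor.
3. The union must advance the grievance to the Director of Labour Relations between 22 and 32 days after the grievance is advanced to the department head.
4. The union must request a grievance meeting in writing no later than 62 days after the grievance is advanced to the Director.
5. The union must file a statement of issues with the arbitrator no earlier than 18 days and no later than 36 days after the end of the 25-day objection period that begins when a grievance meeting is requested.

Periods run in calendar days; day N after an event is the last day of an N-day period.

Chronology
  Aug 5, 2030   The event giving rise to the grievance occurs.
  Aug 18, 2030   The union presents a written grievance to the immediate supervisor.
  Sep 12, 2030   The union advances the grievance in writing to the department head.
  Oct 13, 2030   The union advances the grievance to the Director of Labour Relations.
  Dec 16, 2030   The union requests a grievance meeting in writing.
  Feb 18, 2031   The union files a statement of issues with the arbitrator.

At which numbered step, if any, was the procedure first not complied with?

Step 4

Step 1: the window is 9–24 days after Aug 5, 2030 (when the grieved event occurs), so Aug 14, 2030 through Aug 29, 2030; Aug 18, 2030 falls inside that range.
Step 2: the window is 12–27 days after Aug 18, 2030 (when the written grievance is presented to the supervisor), so Aug 30, 2030 through Sep 14, 2030; done Sep 12, 2030 — within the window.
Step 3: the window is 22–32 days after Sep 12, 2030 (when the grievance is advanced to the department head), so Oct 4, 2030 through Oct 14, 2030; done Oct 13, 2030, which is between those dates.
Step 4: 62 days after Oct 13, 2030 (when the grievance is advanced to the Director) is Dec 14, 2030; done Dec 16, 2030 — 2 days late.
Later steps need not be reached.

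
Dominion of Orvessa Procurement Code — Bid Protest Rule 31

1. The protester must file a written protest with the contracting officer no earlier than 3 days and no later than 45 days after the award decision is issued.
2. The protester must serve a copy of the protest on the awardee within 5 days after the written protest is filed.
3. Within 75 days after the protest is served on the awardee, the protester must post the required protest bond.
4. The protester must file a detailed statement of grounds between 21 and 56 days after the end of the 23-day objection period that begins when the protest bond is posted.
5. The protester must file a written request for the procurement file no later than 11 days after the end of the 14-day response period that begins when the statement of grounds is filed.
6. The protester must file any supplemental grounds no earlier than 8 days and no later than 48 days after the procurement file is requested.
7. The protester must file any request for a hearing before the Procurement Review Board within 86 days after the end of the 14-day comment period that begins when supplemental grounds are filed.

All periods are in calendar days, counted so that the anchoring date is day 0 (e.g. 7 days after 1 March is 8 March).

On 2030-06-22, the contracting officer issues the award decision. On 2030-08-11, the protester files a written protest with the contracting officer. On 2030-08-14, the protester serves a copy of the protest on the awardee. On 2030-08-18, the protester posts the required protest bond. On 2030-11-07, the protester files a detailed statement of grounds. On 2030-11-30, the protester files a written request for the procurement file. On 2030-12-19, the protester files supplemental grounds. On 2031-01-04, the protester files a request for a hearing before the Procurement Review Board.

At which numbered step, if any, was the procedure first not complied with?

Step 1

Step 1: the window is 3–45 days after 2030-06-22 (when the award decision is issued), so 2030-06-25 through 2030-08-06; done 2030-08-11 — 5 days after the window closed.
That is the first point of non-compliance.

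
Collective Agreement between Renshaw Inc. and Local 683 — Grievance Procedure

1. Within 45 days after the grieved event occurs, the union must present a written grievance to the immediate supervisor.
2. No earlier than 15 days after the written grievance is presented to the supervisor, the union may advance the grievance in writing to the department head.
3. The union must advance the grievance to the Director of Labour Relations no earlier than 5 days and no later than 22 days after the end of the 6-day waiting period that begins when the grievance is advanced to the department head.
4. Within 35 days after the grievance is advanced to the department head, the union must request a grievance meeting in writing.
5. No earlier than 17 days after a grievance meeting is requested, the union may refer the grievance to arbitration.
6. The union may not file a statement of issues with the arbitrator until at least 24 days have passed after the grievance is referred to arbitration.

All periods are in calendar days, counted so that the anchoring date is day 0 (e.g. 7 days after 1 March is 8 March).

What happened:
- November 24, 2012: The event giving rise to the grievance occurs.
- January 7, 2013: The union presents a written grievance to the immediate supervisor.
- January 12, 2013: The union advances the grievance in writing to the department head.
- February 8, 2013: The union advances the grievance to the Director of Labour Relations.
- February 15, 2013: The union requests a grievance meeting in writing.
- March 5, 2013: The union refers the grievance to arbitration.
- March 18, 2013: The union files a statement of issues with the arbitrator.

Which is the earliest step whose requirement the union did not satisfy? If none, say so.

Step 1: 45 days after November 24, 2012 (when the grieved event occurs) is January 8, 2013; completed January 7, 2013, before the deadline.
Step 2: the earliest permitted date is 15 days after January 7, 2013 (when the written grievance is presented to the supervisor), i.e. January 22, 2013; done January 12, 2013 — 10 days too early.
That is the first point of non-compliance.

Step 2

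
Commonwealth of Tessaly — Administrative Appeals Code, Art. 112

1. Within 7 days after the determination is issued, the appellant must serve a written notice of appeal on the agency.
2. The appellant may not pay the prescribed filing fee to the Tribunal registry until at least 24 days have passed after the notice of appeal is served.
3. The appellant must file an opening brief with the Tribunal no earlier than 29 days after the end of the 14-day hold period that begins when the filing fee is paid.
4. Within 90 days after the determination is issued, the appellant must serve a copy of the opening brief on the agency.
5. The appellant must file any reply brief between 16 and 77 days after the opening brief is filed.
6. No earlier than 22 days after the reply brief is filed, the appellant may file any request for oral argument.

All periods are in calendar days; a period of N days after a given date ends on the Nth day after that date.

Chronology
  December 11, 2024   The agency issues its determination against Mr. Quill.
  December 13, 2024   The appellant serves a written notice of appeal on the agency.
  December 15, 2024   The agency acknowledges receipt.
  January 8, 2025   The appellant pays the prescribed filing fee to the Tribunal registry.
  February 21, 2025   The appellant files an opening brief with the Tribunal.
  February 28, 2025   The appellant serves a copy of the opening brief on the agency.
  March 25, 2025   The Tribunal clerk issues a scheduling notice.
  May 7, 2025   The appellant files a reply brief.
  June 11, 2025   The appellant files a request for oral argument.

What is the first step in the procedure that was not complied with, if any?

None — every step was satisfied

Step 1: 7 days after December 11, 2024 (when the determination is issued) is December 18, 2024; December 13, 2024 is within that limit.
Step 2: the earliest permitted date is 24 days after December 13, 2024 (when the notice of appeal is served), i.e. January 6, 2025; done January 8, 2025 — permitted.
Step 3: the earliest permitted date is 29 days after January 22, 2025 (end of the 14-day hold period, which began when the filing fee is paid on January 8, 2025), i.e. February 20, 2025; done February 21, 2025 — permitted.
Step 4: 90 days after December 11, 2024 (when the determination is issued) is March 11, 2025; February 28, 2025 is within that limit.
Step 5: the window is 16–77 days after February 21, 2025 (when the opening brief is filed), so March 9, 2025 through May 9, 2025; done May 7, 2025, which is between those dates.
Step 6: the earliest permitted date is 22 days after May 7, 2025 (when the reply brief is filed), i.e. May 29, 2025; June 11, 2025 is on or after that date.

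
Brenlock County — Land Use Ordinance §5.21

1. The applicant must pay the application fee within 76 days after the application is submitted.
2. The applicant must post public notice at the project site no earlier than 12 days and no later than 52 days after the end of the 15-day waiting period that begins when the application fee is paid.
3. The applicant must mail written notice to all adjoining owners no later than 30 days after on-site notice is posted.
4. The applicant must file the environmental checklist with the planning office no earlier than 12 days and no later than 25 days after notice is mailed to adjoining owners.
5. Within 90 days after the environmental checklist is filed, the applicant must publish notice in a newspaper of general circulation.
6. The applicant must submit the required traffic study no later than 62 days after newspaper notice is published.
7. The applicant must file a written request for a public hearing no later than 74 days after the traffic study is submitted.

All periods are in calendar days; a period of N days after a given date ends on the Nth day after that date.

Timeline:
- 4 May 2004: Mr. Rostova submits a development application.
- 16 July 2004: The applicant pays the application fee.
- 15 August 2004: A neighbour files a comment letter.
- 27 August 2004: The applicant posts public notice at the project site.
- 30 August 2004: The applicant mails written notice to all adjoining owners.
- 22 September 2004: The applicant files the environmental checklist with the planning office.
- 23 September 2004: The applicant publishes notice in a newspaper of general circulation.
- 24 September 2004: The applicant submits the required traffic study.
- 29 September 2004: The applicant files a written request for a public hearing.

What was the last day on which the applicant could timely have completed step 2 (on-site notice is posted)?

The application fee is paid on 16 July 2004; the 15-day waiting period therefore ends 31 July 2004, and step 2 runs from that date. The window is 12–52 days after 31 July 2004; it closes on 21 September 2004.

21 September 2004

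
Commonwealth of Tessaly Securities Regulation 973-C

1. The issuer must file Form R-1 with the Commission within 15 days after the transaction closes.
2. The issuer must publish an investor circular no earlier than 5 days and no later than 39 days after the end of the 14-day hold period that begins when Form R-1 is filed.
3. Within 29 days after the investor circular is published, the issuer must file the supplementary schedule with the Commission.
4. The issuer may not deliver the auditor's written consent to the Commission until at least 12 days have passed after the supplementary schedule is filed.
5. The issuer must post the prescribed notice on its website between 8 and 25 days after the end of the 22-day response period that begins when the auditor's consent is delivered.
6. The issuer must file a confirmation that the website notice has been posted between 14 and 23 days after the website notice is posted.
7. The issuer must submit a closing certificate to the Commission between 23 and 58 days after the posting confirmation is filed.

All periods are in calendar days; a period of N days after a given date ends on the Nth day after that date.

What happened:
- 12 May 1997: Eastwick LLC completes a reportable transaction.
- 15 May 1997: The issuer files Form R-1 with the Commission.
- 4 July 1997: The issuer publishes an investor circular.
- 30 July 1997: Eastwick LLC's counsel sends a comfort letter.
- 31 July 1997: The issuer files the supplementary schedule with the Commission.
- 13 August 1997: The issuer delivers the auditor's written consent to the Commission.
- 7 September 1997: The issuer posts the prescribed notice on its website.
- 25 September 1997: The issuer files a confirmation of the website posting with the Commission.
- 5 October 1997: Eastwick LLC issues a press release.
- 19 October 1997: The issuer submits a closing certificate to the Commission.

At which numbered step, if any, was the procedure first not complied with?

(1) due by 12 May 1997 + 15 days = 27 May 1997; completed 15 May 1997, before the deadline.
(2) the permitted window runs from 29 May 1997 + 5 = 3 June 1997 to 29 May 1997 + 39 = 7 July 1997; done 4 July 1997, which is between those dates.
(3) due by 4 July 1997 + 29 days = 2 August 1997; completed 31 July 1997, before the deadline.
(4) permitted from 31 July 1997 + 12 days = 12 August 1997 onward; done 13 August 1997 — permitted.
(5) the permitted window runs from 4 September 1997 + 8 = 12 September 1997 to 4 September 1997 + 25 = 29 September 1997; 7 September 1997 is 5 days too early.

Step 5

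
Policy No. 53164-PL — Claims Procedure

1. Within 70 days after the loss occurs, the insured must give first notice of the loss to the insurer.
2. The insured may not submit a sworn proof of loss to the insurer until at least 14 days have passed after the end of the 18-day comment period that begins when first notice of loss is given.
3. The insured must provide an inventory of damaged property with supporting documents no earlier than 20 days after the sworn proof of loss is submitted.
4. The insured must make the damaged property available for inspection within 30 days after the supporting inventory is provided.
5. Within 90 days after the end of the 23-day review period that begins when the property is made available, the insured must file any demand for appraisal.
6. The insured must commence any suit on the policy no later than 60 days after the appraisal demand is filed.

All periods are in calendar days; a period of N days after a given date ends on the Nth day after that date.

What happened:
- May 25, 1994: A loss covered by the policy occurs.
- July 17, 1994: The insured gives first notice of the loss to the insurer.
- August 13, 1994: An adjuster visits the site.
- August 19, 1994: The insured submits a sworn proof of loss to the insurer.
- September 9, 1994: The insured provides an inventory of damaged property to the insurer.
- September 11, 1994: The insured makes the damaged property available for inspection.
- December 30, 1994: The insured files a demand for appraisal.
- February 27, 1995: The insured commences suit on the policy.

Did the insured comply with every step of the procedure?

Step 1: 70 days after May 25, 1994 (when the loss occurs) is August 3, 1994; done July 17, 1994 — timely.
Step 2: the earliest permitted date is 14 days after August 4, 1994 (end of the 18-day comment period, which began when first notice of loss is given on July 17, 1994), i.e. August 18, 1994; August 19, 1994 is on or after that date.
Step 3: the earliest permitted date is 20 days after August 19, 1994 (when the sworn proof of loss is submitted), i.e. September 8, 1994; done September 9, 1994 — permitted.
Step 4: 30 days after September 9, 1994 (when the supporting inventory is provided) is October 9, 1994; done September 11, 1994 — timely.
Step 5: 90 days after October 4, 1994 (end of the 23-day review period, which began when the property is made available on September 11, 1994) is January 2, 1995; done December 30, 1994 — timely.
Step 6: 60 days after December 30, 1994 (when the appraisal demand is filed) is February 28, 1995; done February 27, 1995 — timely.

Yes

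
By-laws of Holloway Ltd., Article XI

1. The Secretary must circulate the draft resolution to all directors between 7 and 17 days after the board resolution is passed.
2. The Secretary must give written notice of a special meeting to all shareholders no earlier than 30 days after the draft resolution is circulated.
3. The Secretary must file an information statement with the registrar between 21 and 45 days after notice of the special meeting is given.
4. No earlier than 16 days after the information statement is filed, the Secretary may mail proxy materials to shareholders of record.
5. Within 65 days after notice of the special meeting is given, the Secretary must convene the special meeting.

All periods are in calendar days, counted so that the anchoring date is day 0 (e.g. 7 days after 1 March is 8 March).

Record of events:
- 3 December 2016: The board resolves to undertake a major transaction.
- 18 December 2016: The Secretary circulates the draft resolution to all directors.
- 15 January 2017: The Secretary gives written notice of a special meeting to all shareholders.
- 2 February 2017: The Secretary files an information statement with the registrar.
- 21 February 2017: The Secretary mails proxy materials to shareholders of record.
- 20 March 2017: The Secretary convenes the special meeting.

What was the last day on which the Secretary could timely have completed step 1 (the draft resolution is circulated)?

Step 1 runs from 3 December 2016, when the board resolution is passed. The window is 7–17 days after 3 December 2016; it closes on 20 December 2016.

20 December 2016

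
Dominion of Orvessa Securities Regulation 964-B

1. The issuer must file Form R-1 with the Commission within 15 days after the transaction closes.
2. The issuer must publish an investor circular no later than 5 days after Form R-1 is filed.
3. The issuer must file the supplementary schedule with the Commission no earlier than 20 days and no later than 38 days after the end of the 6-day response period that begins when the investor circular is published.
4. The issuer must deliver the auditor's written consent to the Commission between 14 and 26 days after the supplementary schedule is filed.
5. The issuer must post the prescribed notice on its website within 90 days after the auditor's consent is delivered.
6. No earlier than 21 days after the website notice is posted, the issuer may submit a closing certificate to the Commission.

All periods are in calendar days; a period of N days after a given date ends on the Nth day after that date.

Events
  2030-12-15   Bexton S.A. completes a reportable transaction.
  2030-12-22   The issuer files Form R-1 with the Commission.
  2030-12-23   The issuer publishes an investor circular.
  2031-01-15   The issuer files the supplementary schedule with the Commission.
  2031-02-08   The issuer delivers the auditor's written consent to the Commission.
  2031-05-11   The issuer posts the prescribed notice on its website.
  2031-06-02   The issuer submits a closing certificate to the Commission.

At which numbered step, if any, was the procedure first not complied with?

Step 3

Step 1 — counting 15 days from 2030-12-15 (when the transaction closes) gives a deadline of 2030-12-30; 2030-12-22 is within that limit.
Step 2 — counting 5 days from 2030-12-22 (when Form R-1 is filed) gives a deadline of 2030-12-27; done 2030-12-23 — timely.
Step 3 — 20 and 38 days from 2030-12-29 (end of the 6-day response period, which began when the investor circular is published on 2030-12-23) are 2031-01-18 and 2031-02-05 respectively; done 2031-01-15 — 3 days before the window opened.
The procedure was therefore not followed at step 3.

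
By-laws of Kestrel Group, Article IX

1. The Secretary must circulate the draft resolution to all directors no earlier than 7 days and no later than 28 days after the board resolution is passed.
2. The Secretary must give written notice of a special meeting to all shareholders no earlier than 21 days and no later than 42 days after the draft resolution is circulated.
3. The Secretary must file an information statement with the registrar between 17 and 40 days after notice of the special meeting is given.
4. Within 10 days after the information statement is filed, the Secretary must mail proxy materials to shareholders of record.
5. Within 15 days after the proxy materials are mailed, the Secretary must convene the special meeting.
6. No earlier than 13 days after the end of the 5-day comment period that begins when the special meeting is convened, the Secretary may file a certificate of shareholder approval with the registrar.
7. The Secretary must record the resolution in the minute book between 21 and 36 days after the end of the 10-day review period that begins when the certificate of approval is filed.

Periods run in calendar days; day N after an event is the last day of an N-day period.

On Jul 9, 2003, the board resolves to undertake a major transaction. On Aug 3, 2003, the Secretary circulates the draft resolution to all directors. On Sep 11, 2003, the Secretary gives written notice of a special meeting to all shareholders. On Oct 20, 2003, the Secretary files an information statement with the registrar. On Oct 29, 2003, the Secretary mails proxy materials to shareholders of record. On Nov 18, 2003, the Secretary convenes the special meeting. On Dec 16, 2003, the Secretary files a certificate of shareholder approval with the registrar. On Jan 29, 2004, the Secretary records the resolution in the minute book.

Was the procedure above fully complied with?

No

Step 1 — 7 and 28 days from Jul 9, 2003 (when the board resolution is passed) are Jul 16, 2003 and Aug 6, 2003 respectively; done Aug 3, 2003, which is between those dates.
Step 2 — 21 and 42 days from Aug 3, 2003 (when the draft resolution is circulated) are Aug 24, 2003 and Sep 14, 2003 respectively; done Sep 11, 2003 — within the window.
Step 3 — 17 and 40 days from Sep 11, 2003 (when notice of the special meeting is given) are Sep 28, 2003 and Oct 21, 2003 respectively; done Oct 20, 2003 — within the window.
Step 4 — counting 10 days from Oct 20, 2003 (when the information statement is filed) gives a deadline of Oct 30, 2003; done Oct 29, 2003 — timely.
Step 5 — counting 15 days from Oct 29, 2003 (when the proxy materials are mailed) gives a deadline of Nov 13, 2003; Nov 18, 2003 misses that deadline by 5 days.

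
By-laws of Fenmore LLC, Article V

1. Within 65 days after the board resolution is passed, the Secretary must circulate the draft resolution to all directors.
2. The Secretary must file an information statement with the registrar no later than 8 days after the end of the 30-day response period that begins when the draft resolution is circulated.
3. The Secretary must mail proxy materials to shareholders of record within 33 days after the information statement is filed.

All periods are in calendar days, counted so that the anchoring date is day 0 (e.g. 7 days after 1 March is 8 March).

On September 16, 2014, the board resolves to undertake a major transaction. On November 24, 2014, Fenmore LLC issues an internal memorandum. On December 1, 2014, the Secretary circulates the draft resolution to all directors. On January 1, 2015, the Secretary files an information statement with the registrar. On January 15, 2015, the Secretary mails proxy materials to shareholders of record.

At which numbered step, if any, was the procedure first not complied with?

Step 1

(1) due by September 16, 2014 + 65 days = November 20, 2014; not done until December 1, 2014, 11 days after the deadline.
Later steps need not be reached.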